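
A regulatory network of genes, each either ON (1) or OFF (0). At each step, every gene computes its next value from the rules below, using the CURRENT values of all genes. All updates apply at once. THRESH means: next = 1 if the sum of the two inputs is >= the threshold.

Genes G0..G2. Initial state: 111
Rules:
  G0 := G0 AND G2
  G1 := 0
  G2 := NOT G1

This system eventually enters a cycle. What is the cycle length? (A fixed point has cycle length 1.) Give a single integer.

Answer: 1

Derivation:
Step 0: 111
Step 1: G0=G0&G2=1&1=1 G1=0(const) G2=NOT G1=NOT 1=0 -> 100
Step 2: G0=G0&G2=1&0=0 G1=0(const) G2=NOT G1=NOT 0=1 -> 001
Step 3: G0=G0&G2=0&1=0 G1=0(const) G2=NOT G1=NOT 0=1 -> 001
State from step 3 equals state from step 2 -> cycle length 1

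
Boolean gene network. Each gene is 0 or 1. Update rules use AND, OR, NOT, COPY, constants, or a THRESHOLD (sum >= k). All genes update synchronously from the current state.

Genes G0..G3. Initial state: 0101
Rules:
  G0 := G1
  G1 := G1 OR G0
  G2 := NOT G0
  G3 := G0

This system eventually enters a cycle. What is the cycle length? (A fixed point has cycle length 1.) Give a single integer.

Answer: 1

Derivation:
Step 0: 0101
Step 1: G0=G1=1 G1=G1|G0=1|0=1 G2=NOT G0=NOT 0=1 G3=G0=0 -> 1110
Step 2: G0=G1=1 G1=G1|G0=1|1=1 G2=NOT G0=NOT 1=0 G3=G0=1 -> 1101
Step 3: G0=G1=1 G1=G1|G0=1|1=1 G2=NOT G0=NOT 1=0 G3=G0=1 -> 1101
State from step 3 equals state from step 2 -> cycle length 1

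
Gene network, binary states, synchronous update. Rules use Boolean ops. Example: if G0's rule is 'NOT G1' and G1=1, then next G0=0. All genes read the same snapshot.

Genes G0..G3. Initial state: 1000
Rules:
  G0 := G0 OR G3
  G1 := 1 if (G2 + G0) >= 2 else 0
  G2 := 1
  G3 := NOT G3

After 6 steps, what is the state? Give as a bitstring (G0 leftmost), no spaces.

Step 1: G0=G0|G3=1|0=1 G1=(0+1>=2)=0 G2=1(const) G3=NOT G3=NOT 0=1 -> 1011
Step 2: G0=G0|G3=1|1=1 G1=(1+1>=2)=1 G2=1(const) G3=NOT G3=NOT 1=0 -> 1110
Step 3: G0=G0|G3=1|0=1 G1=(1+1>=2)=1 G2=1(const) G3=NOT G3=NOT 0=1 -> 1111
Step 4: G0=G0|G3=1|1=1 G1=(1+1>=2)=1 G2=1(const) G3=NOT G3=NOT 1=0 -> 1110
Step 5: G0=G0|G3=1|0=1 G1=(1+1>=2)=1 G2=1(const) G3=NOT G3=NOT 0=1 -> 1111
Step 6: G0=G0|G3=1|1=1 G1=(1+1>=2)=1 G2=1(const) G3=NOT G3=NOT 1=0 -> 1110

1110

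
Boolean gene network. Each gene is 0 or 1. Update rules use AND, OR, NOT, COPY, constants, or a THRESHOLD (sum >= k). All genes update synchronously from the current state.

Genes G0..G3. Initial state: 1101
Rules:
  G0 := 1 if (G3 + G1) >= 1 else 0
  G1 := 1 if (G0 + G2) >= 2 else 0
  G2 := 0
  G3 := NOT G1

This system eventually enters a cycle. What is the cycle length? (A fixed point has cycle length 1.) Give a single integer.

Answer: 1

Derivation:
Step 0: 1101
Step 1: G0=(1+1>=1)=1 G1=(1+0>=2)=0 G2=0(const) G3=NOT G1=NOT 1=0 -> 1000
Step 2: G0=(0+0>=1)=0 G1=(1+0>=2)=0 G2=0(const) G3=NOT G1=NOT 0=1 -> 0001
Step 3: G0=(1+0>=1)=1 G1=(0+0>=2)=0 G2=0(const) G3=NOT G1=NOT 0=1 -> 1001
Step 4: G0=(1+0>=1)=1 G1=(1+0>=2)=0 G2=0(const) G3=NOT G1=NOT 0=1 -> 1001
State from step 4 equals state from step 3 -> cycle length 1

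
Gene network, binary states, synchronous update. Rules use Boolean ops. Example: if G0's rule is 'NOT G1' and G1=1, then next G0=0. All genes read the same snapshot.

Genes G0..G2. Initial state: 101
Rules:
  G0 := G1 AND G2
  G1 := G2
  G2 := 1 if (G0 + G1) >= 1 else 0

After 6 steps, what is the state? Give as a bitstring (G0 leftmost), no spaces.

Step 1: G0=G1&G2=0&1=0 G1=G2=1 G2=(1+0>=1)=1 -> 011
Step 2: G0=G1&G2=1&1=1 G1=G2=1 G2=(0+1>=1)=1 -> 111
Step 3: G0=G1&G2=1&1=1 G1=G2=1 G2=(1+1>=1)=1 -> 111
Step 4: G0=G1&G2=1&1=1 G1=G2=1 G2=(1+1>=1)=1 -> 111
Step 5: G0=G1&G2=1&1=1 G1=G2=1 G2=(1+1>=1)=1 -> 111
Step 6: G0=G1&G2=1&1=1 G1=G2=1 G2=(1+1>=1)=1 -> 111

111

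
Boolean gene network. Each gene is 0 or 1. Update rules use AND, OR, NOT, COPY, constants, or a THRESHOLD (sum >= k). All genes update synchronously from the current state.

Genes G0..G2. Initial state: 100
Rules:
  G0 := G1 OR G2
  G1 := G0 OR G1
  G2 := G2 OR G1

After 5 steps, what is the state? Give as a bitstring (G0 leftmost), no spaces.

Step 1: G0=G1|G2=0|0=0 G1=G0|G1=1|0=1 G2=G2|G1=0|0=0 -> 010
Step 2: G0=G1|G2=1|0=1 G1=G0|G1=0|1=1 G2=G2|G1=0|1=1 -> 111
Step 3: G0=G1|G2=1|1=1 G1=G0|G1=1|1=1 G2=G2|G1=1|1=1 -> 111
Step 4: G0=G1|G2=1|1=1 G1=G0|G1=1|1=1 G2=G2|G1=1|1=1 -> 111
Step 5: G0=G1|G2=1|1=1 G1=G0|G1=1|1=1 G2=G2|G1=1|1=1 -> 111

111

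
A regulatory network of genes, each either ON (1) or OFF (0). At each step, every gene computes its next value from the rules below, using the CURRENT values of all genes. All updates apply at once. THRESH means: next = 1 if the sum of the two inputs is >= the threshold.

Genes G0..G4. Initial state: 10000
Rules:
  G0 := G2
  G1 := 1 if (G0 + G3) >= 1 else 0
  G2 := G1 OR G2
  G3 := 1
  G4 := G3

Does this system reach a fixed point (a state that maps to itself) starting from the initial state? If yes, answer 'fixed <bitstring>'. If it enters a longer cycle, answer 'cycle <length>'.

Step 0: 10000
Step 1: G0=G2=0 G1=(1+0>=1)=1 G2=G1|G2=0|0=0 G3=1(const) G4=G3=0 -> 01010
Step 2: G0=G2=0 G1=(0+1>=1)=1 G2=G1|G2=1|0=1 G3=1(const) G4=G3=1 -> 01111
Step 3: G0=G2=1 G1=(0+1>=1)=1 G2=G1|G2=1|1=1 G3=1(const) G4=G3=1 -> 11111
Step 4: G0=G2=1 G1=(1+1>=1)=1 G2=G1|G2=1|1=1 G3=1(const) G4=G3=1 -> 11111
Fixed point reached at step 3: 11111

Answer: fixed 11111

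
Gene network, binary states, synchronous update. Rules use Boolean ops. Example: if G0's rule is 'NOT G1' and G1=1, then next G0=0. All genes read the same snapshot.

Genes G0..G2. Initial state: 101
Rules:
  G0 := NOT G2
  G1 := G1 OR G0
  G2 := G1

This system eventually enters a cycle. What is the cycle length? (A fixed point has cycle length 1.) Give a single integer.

Step 0: 101
Step 1: G0=NOT G2=NOT 1=0 G1=G1|G0=0|1=1 G2=G1=0 -> 010
Step 2: G0=NOT G2=NOT 0=1 G1=G1|G0=1|0=1 G2=G1=1 -> 111
Step 3: G0=NOT G2=NOT 1=0 G1=G1|G0=1|1=1 G2=G1=1 -> 011
Step 4: G0=NOT G2=NOT 1=0 G1=G1|G0=1|0=1 G2=G1=1 -> 011
State from step 4 equals state from step 3 -> cycle length 1

Answer: 1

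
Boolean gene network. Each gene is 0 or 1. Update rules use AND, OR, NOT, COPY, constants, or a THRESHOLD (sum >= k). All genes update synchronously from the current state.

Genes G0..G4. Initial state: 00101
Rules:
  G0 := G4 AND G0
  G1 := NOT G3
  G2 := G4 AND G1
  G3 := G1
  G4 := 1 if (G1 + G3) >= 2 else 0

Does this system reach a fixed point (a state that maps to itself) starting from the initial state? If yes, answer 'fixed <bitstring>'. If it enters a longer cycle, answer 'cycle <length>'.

Answer: cycle 4

Derivation:
Step 0: 00101
Step 1: G0=G4&G0=1&0=0 G1=NOT G3=NOT 0=1 G2=G4&G1=1&0=0 G3=G1=0 G4=(0+0>=2)=0 -> 01000
Step 2: G0=G4&G0=0&0=0 G1=NOT G3=NOT 0=1 G2=G4&G1=0&1=0 G3=G1=1 G4=(1+0>=2)=0 -> 01010
Step 3: G0=G4&G0=0&0=0 G1=NOT G3=NOT 1=0 G2=G4&G1=0&1=0 G3=G1=1 G4=(1+1>=2)=1 -> 00011
Step 4: G0=G4&G0=1&0=0 G1=NOT G3=NOT 1=0 G2=G4&G1=1&0=0 G3=G1=0 G4=(0+1>=2)=0 -> 00000
Step 5: G0=G4&G0=0&0=0 G1=NOT G3=NOT 0=1 G2=G4&G1=0&0=0 G3=G1=0 G4=(0+0>=2)=0 -> 01000
Cycle of length 4 starting at step 1 -> no fixed point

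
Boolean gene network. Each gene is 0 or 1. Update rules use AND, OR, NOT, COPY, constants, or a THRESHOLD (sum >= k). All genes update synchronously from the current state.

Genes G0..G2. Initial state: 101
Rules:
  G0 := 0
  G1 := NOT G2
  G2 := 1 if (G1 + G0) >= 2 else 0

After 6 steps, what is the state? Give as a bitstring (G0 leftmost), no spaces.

Step 1: G0=0(const) G1=NOT G2=NOT 1=0 G2=(0+1>=2)=0 -> 000
Step 2: G0=0(const) G1=NOT G2=NOT 0=1 G2=(0+0>=2)=0 -> 010
Step 3: G0=0(const) G1=NOT G2=NOT 0=1 G2=(1+0>=2)=0 -> 010
Step 4: G0=0(const) G1=NOT G2=NOT 0=1 G2=(1+0>=2)=0 -> 010
Step 5: G0=0(const) G1=NOT G2=NOT 0=1 G2=(1+0>=2)=0 -> 010
Step 6: G0=0(const) G1=NOT G2=NOT 0=1 G2=(1+0>=2)=0 -> 010

010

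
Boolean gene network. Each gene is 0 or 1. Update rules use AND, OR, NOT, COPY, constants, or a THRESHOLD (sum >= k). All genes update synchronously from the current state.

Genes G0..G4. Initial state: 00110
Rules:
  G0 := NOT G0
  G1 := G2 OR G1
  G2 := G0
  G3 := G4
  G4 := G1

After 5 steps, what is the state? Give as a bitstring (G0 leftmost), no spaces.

Step 1: G0=NOT G0=NOT 0=1 G1=G2|G1=1|0=1 G2=G0=0 G3=G4=0 G4=G1=0 -> 11000
Step 2: G0=NOT G0=NOT 1=0 G1=G2|G1=0|1=1 G2=G0=1 G3=G4=0 G4=G1=1 -> 01101
Step 3: G0=NOT G0=NOT 0=1 G1=G2|G1=1|1=1 G2=G0=0 G3=G4=1 G4=G1=1 -> 11011
Step 4: G0=NOT G0=NOT 1=0 G1=G2|G1=0|1=1 G2=G0=1 G3=G4=1 G4=G1=1 -> 01111
Step 5: G0=NOT G0=NOT 0=1 G1=G2|G1=1|1=1 G2=G0=0 G3=G4=1 G4=G1=1 -> 11011

11011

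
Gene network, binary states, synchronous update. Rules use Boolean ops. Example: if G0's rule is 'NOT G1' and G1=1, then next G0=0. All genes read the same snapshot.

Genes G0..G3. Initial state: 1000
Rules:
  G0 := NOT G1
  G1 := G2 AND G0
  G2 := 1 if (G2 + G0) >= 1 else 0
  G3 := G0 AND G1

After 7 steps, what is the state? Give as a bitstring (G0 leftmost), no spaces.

Step 1: G0=NOT G1=NOT 0=1 G1=G2&G0=0&1=0 G2=(0+1>=1)=1 G3=G0&G1=1&0=0 -> 1010
Step 2: G0=NOT G1=NOT 0=1 G1=G2&G0=1&1=1 G2=(1+1>=1)=1 G3=G0&G1=1&0=0 -> 1110
Step 3: G0=NOT G1=NOT 1=0 G1=G2&G0=1&1=1 G2=(1+1>=1)=1 G3=G0&G1=1&1=1 -> 0111
Step 4: G0=NOT G1=NOT 1=0 G1=G2&G0=1&0=0 G2=(1+0>=1)=1 G3=G0&G1=0&1=0 -> 0010
Step 5: G0=NOT G1=NOT 0=1 G1=G2&G0=1&0=0 G2=(1+0>=1)=1 G3=G0&G1=0&0=0 -> 1010
Step 6: G0=NOT G1=NOT 0=1 G1=G2&G0=1&1=1 G2=(1+1>=1)=1 G3=G0&G1=1&0=0 -> 1110
Step 7: G0=NOT G1=NOT 1=0 G1=G2&G0=1&1=1 G2=(1+1>=1)=1 G3=G0&G1=1&1=1 -> 0111

0111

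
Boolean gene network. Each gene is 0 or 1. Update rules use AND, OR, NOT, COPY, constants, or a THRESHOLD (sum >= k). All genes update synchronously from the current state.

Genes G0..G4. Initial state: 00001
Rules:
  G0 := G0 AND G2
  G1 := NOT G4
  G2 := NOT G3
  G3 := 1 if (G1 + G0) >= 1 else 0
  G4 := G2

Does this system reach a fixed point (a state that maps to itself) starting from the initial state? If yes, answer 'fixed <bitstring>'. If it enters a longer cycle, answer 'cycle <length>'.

Answer: cycle 4

Derivation:
Step 0: 00001
Step 1: G0=G0&G2=0&0=0 G1=NOT G4=NOT 1=0 G2=NOT G3=NOT 0=1 G3=(0+0>=1)=0 G4=G2=0 -> 00100
Step 2: G0=G0&G2=0&1=0 G1=NOT G4=NOT 0=1 G2=NOT G3=NOT 0=1 G3=(0+0>=1)=0 G4=G2=1 -> 01101
Step 3: G0=G0&G2=0&1=0 G1=NOT G4=NOT 1=0 G2=NOT G3=NOT 0=1 G3=(1+0>=1)=1 G4=G2=1 -> 00111
Step 4: G0=G0&G2=0&1=0 G1=NOT G4=NOT 1=0 G2=NOT G3=NOT 1=0 G3=(0+0>=1)=0 G4=G2=1 -> 00001
Cycle of length 4 starting at step 0 -> no fixed point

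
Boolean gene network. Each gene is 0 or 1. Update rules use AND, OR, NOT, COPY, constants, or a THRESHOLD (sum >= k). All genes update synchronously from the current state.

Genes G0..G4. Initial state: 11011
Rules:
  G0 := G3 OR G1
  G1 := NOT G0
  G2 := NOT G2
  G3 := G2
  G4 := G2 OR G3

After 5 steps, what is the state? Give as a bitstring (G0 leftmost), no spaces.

Step 1: G0=G3|G1=1|1=1 G1=NOT G0=NOT 1=0 G2=NOT G2=NOT 0=1 G3=G2=0 G4=G2|G3=0|1=1 -> 10101
Step 2: G0=G3|G1=0|0=0 G1=NOT G0=NOT 1=0 G2=NOT G2=NOT 1=0 G3=G2=1 G4=G2|G3=1|0=1 -> 00011
Step 3: G0=G3|G1=1|0=1 G1=NOT G0=NOT 0=1 G2=NOT G2=NOT 0=1 G3=G2=0 G4=G2|G3=0|1=1 -> 11101
Step 4: G0=G3|G1=0|1=1 G1=NOT G0=NOT 1=0 G2=NOT G2=NOT 1=0 G3=G2=1 G4=G2|G3=1|0=1 -> 10011
Step 5: G0=G3|G1=1|0=1 G1=NOT G0=NOT 1=0 G2=NOT G2=NOT 0=1 G3=G2=0 G4=G2|G3=0|1=1 -> 10101

10101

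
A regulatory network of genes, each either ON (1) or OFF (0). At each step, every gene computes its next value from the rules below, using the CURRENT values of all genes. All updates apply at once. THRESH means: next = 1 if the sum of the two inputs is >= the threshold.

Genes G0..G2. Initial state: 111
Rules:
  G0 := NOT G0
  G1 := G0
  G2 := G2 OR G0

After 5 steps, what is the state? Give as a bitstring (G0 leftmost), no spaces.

Step 1: G0=NOT G0=NOT 1=0 G1=G0=1 G2=G2|G0=1|1=1 -> 011
Step 2: G0=NOT G0=NOT 0=1 G1=G0=0 G2=G2|G0=1|0=1 -> 101
Step 3: G0=NOT G0=NOT 1=0 G1=G0=1 G2=G2|G0=1|1=1 -> 011
Step 4: G0=NOT G0=NOT 0=1 G1=G0=0 G2=G2|G0=1|0=1 -> 101
Step 5: G0=NOT G0=NOT 1=0 G1=G0=1 G2=G2|G0=1|1=1 -> 011

011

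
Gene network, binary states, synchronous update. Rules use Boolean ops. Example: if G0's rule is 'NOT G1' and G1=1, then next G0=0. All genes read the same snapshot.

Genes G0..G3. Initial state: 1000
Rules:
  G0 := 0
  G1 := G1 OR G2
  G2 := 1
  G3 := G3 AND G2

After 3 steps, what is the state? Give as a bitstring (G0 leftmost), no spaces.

Step 1: G0=0(const) G1=G1|G2=0|0=0 G2=1(const) G3=G3&G2=0&0=0 -> 0010
Step 2: G0=0(const) G1=G1|G2=0|1=1 G2=1(const) G3=G3&G2=0&1=0 -> 0110
Step 3: G0=0(const) G1=G1|G2=1|1=1 G2=1(const) G3=G3&G2=0&1=0 -> 0110

0110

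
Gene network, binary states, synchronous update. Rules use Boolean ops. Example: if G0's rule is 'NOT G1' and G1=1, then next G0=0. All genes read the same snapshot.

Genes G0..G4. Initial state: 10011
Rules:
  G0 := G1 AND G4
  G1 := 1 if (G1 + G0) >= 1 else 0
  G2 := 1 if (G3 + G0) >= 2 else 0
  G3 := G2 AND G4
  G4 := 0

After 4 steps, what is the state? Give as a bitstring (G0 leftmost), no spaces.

Step 1: G0=G1&G4=0&1=0 G1=(0+1>=1)=1 G2=(1+1>=2)=1 G3=G2&G4=0&1=0 G4=0(const) -> 01100
Step 2: G0=G1&G4=1&0=0 G1=(1+0>=1)=1 G2=(0+0>=2)=0 G3=G2&G4=1&0=0 G4=0(const) -> 01000
Step 3: G0=G1&G4=1&0=0 G1=(1+0>=1)=1 G2=(0+0>=2)=0 G3=G2&G4=0&0=0 G4=0(const) -> 01000
Step 4: G0=G1&G4=1&0=0 G1=(1+0>=1)=1 G2=(0+0>=2)=0 G3=G2&G4=0&0=0 G4=0(const) -> 01000

01000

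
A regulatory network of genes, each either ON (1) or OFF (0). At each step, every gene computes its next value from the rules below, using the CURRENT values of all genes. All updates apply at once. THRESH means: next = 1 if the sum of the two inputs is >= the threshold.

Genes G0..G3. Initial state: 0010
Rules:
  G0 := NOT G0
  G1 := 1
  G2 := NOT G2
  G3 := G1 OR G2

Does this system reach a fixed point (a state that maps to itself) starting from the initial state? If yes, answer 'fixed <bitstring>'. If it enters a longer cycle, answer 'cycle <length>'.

Step 0: 0010
Step 1: G0=NOT G0=NOT 0=1 G1=1(const) G2=NOT G2=NOT 1=0 G3=G1|G2=0|1=1 -> 1101
Step 2: G0=NOT G0=NOT 1=0 G1=1(const) G2=NOT G2=NOT 0=1 G3=G1|G2=1|0=1 -> 0111
Step 3: G0=NOT G0=NOT 0=1 G1=1(const) G2=NOT G2=NOT 1=0 G3=G1|G2=1|1=1 -> 1101
Cycle of length 2 starting at step 1 -> no fixed point

Answer: cycle 2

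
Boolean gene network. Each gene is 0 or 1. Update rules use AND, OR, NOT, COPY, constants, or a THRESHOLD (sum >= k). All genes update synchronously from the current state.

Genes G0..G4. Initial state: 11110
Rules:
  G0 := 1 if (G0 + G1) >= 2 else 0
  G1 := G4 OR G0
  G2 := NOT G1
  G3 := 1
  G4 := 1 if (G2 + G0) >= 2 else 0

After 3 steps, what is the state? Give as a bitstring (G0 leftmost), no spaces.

Step 1: G0=(1+1>=2)=1 G1=G4|G0=0|1=1 G2=NOT G1=NOT 1=0 G3=1(const) G4=(1+1>=2)=1 -> 11011
Step 2: G0=(1+1>=2)=1 G1=G4|G0=1|1=1 G2=NOT G1=NOT 1=0 G3=1(const) G4=(0+1>=2)=0 -> 11010
Step 3: G0=(1+1>=2)=1 G1=G4|G0=0|1=1 G2=NOT G1=NOT 1=0 G3=1(const) G4=(0+1>=2)=0 -> 11010

11010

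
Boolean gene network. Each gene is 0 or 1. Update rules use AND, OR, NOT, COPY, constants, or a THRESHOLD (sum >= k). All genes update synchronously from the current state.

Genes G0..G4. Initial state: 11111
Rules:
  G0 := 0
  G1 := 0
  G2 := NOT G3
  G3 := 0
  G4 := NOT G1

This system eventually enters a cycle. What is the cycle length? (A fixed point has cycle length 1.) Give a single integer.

Answer: 1

Derivation:
Step 0: 11111
Step 1: G0=0(const) G1=0(const) G2=NOT G3=NOT 1=0 G3=0(const) G4=NOT G1=NOT 1=0 -> 00000
Step 2: G0=0(const) G1=0(const) G2=NOT G3=NOT 0=1 G3=0(const) G4=NOT G1=NOT 0=1 -> 00101
Step 3: G0=0(const) G1=0(const) G2=NOT G3=NOT 0=1 G3=0(const) G4=NOT G1=NOT 0=1 -> 00101
State from step 3 equals state from step 2 -> cycle length 1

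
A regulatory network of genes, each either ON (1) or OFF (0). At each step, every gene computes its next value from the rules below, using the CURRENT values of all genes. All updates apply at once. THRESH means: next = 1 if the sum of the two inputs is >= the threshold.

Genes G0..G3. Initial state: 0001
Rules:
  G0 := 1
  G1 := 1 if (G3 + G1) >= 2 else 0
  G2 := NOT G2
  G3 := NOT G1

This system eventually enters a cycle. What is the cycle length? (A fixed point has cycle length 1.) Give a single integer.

Answer: 2

Derivation:
Step 0: 0001
Step 1: G0=1(const) G1=(1+0>=2)=0 G2=NOT G2=NOT 0=1 G3=NOT G1=NOT 0=1 -> 1011
Step 2: G0=1(const) G1=(1+0>=2)=0 G2=NOT G2=NOT 1=0 G3=NOT G1=NOT 0=1 -> 1001
Step 3: G0=1(const) G1=(1+0>=2)=0 G2=NOT G2=NOT 0=1 G3=NOT G1=NOT 0=1 -> 1011
State from step 3 equals state from step 1 -> cycle length 2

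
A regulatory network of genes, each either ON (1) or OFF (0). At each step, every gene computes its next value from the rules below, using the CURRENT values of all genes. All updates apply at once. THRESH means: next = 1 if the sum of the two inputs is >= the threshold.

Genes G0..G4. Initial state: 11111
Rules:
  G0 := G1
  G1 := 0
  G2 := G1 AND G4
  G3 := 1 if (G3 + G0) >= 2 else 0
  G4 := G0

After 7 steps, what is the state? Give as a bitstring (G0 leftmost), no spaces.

Step 1: G0=G1=1 G1=0(const) G2=G1&G4=1&1=1 G3=(1+1>=2)=1 G4=G0=1 -> 10111
Step 2: G0=G1=0 G1=0(const) G2=G1&G4=0&1=0 G3=(1+1>=2)=1 G4=G0=1 -> 00011
Step 3: G0=G1=0 G1=0(const) G2=G1&G4=0&1=0 G3=(1+0>=2)=0 G4=G0=0 -> 00000
Step 4: G0=G1=0 G1=0(const) G2=G1&G4=0&0=0 G3=(0+0>=2)=0 G4=G0=0 -> 00000
Step 5: G0=G1=0 G1=0(const) G2=G1&G4=0&0=0 G3=(0+0>=2)=0 G4=G0=0 -> 00000
Step 6: G0=G1=0 G1=0(const) G2=G1&G4=0&0=0 G3=(0+0>=2)=0 G4=G0=0 -> 00000
Step 7: G0=G1=0 G1=0(const) G2=G1&G4=0&0=0 G3=(0+0>=2)=0 G4=G0=0 -> 00000

00000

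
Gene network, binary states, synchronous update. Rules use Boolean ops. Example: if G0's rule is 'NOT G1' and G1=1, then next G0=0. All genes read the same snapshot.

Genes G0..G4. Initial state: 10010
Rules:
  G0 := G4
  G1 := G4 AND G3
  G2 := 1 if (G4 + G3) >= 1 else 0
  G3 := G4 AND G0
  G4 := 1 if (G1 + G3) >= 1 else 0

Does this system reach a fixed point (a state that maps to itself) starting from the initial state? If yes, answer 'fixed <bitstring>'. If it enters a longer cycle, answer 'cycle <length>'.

Answer: fixed 00000

Derivation:
Step 0: 10010
Step 1: G0=G4=0 G1=G4&G3=0&1=0 G2=(0+1>=1)=1 G3=G4&G0=0&1=0 G4=(0+1>=1)=1 -> 00101
Step 2: G0=G4=1 G1=G4&G3=1&0=0 G2=(1+0>=1)=1 G3=G4&G0=1&0=0 G4=(0+0>=1)=0 -> 10100
Step 3: G0=G4=0 G1=G4&G3=0&0=0 G2=(0+0>=1)=0 G3=G4&G0=0&1=0 G4=(0+0>=1)=0 -> 00000
Step 4: G0=G4=0 G1=G4&G3=0&0=0 G2=(0+0>=1)=0 G3=G4&G0=0&0=0 G4=(0+0>=1)=0 -> 00000
Fixed point reached at step 3: 00000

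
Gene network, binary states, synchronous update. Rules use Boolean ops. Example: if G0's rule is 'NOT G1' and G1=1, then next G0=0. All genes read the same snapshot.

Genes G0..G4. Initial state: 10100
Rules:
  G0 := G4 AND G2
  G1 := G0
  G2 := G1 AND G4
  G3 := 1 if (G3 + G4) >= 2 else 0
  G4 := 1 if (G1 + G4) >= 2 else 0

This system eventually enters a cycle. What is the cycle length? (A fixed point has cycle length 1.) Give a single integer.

Step 0: 10100
Step 1: G0=G4&G2=0&1=0 G1=G0=1 G2=G1&G4=0&0=0 G3=(0+0>=2)=0 G4=(0+0>=2)=0 -> 01000
Step 2: G0=G4&G2=0&0=0 G1=G0=0 G2=G1&G4=1&0=0 G3=(0+0>=2)=0 G4=(1+0>=2)=0 -> 00000
Step 3: G0=G4&G2=0&0=0 G1=G0=0 G2=G1&G4=0&0=0 G3=(0+0>=2)=0 G4=(0+0>=2)=0 -> 00000
State from step 3 equals state from step 2 -> cycle length 1

Answer: 1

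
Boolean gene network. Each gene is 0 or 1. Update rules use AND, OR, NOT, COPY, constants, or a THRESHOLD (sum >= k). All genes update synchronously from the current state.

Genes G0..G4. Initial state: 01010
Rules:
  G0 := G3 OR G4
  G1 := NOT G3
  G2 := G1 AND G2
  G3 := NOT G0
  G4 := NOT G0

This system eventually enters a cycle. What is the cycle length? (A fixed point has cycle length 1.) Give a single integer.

Answer: 4

Derivation:
Step 0: 01010
Step 1: G0=G3|G4=1|0=1 G1=NOT G3=NOT 1=0 G2=G1&G2=1&0=0 G3=NOT G0=NOT 0=1 G4=NOT G0=NOT 0=1 -> 10011
Step 2: G0=G3|G4=1|1=1 G1=NOT G3=NOT 1=0 G2=G1&G2=0&0=0 G3=NOT G0=NOT 1=0 G4=NOT G0=NOT 1=0 -> 10000
Step 3: G0=G3|G4=0|0=0 G1=NOT G3=NOT 0=1 G2=G1&G2=0&0=0 G3=NOT G0=NOT 1=0 G4=NOT G0=NOT 1=0 -> 01000
Step 4: G0=G3|G4=0|0=0 G1=NOT G3=NOT 0=1 G2=G1&G2=1&0=0 G3=NOT G0=NOT 0=1 G4=NOT G0=NOT 0=1 -> 01011
Step 5: G0=G3|G4=1|1=1 G1=NOT G3=NOT 1=0 G2=G1&G2=1&0=0 G3=NOT G0=NOT 0=1 G4=NOT G0=NOT 0=1 -> 10011
State from step 5 equals state from step 1 -> cycle length 4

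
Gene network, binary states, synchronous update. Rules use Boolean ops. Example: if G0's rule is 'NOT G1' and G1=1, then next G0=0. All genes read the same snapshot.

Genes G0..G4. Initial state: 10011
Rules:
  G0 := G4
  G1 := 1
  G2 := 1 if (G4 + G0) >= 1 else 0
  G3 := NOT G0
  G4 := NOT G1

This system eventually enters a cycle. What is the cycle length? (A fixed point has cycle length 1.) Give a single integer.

Step 0: 10011
Step 1: G0=G4=1 G1=1(const) G2=(1+1>=1)=1 G3=NOT G0=NOT 1=0 G4=NOT G1=NOT 0=1 -> 11101
Step 2: G0=G4=1 G1=1(const) G2=(1+1>=1)=1 G3=NOT G0=NOT 1=0 G4=NOT G1=NOT 1=0 -> 11100
Step 3: G0=G4=0 G1=1(const) G2=(0+1>=1)=1 G3=NOT G0=NOT 1=0 G4=NOT G1=NOT 1=0 -> 01100
Step 4: G0=G4=0 G1=1(const) G2=(0+0>=1)=0 G3=NOT G0=NOT 0=1 G4=NOT G1=NOT 1=0 -> 01010
Step 5: G0=G4=0 G1=1(const) G2=(0+0>=1)=0 G3=NOT G0=NOT 0=1 G4=NOT G1=NOT 1=0 -> 01010
State from step 5 equals state from step 4 -> cycle length 1

Answer: 1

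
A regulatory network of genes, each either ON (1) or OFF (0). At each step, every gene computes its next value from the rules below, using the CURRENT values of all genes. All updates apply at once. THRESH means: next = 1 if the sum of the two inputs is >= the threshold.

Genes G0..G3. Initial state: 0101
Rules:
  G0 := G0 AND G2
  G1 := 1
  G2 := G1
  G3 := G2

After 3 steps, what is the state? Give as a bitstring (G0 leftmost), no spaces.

Step 1: G0=G0&G2=0&0=0 G1=1(const) G2=G1=1 G3=G2=0 -> 0110
Step 2: G0=G0&G2=0&1=0 G1=1(const) G2=G1=1 G3=G2=1 -> 0111
Step 3: G0=G0&G2=0&1=0 G1=1(const) G2=G1=1 G3=G2=1 -> 0111

0111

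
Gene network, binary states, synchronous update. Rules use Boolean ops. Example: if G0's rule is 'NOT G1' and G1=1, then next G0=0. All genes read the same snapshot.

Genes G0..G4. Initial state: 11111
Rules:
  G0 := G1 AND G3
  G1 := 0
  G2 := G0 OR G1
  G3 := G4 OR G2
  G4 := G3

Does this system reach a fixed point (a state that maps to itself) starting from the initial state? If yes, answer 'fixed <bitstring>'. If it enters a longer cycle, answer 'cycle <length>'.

Answer: fixed 00011

Derivation:
Step 0: 11111
Step 1: G0=G1&G3=1&1=1 G1=0(const) G2=G0|G1=1|1=1 G3=G4|G2=1|1=1 G4=G3=1 -> 10111
Step 2: G0=G1&G3=0&1=0 G1=0(const) G2=G0|G1=1|0=1 G3=G4|G2=1|1=1 G4=G3=1 -> 00111
Step 3: G0=G1&G3=0&1=0 G1=0(const) G2=G0|G1=0|0=0 G3=G4|G2=1|1=1 G4=G3=1 -> 00011
Step 4: G0=G1&G3=0&1=0 G1=0(const) G2=G0|G1=0|0=0 G3=G4|G2=1|0=1 G4=G3=1 -> 00011
Fixed point reached at step 3: 00011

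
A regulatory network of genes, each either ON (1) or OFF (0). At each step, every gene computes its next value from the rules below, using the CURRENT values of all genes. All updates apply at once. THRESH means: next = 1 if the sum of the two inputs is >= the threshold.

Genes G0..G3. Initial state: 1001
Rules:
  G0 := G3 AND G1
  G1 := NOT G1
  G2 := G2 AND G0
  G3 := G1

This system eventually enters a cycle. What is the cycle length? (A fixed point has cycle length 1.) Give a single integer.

Answer: 2

Derivation:
Step 0: 1001
Step 1: G0=G3&G1=1&0=0 G1=NOT G1=NOT 0=1 G2=G2&G0=0&1=0 G3=G1=0 -> 0100
Step 2: G0=G3&G1=0&1=0 G1=NOT G1=NOT 1=0 G2=G2&G0=0&0=0 G3=G1=1 -> 0001
Step 3: G0=G3&G1=1&0=0 G1=NOT G1=NOT 0=1 G2=G2&G0=0&0=0 G3=G1=0 -> 0100
State from step 3 equals state from step 1 -> cycle length 2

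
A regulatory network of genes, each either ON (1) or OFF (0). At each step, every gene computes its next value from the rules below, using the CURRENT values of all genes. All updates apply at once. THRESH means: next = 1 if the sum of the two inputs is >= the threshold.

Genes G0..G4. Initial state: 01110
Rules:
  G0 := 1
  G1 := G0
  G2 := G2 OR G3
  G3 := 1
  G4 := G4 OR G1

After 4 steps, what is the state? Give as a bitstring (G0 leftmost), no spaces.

Step 1: G0=1(const) G1=G0=0 G2=G2|G3=1|1=1 G3=1(const) G4=G4|G1=0|1=1 -> 10111
Step 2: G0=1(const) G1=G0=1 G2=G2|G3=1|1=1 G3=1(const) G4=G4|G1=1|0=1 -> 11111
Step 3: G0=1(const) G1=G0=1 G2=G2|G3=1|1=1 G3=1(const) G4=G4|G1=1|1=1 -> 11111
Step 4: G0=1(const) G1=G0=1 G2=G2|G3=1|1=1 G3=1(const) G4=G4|G1=1|1=1 -> 11111

11111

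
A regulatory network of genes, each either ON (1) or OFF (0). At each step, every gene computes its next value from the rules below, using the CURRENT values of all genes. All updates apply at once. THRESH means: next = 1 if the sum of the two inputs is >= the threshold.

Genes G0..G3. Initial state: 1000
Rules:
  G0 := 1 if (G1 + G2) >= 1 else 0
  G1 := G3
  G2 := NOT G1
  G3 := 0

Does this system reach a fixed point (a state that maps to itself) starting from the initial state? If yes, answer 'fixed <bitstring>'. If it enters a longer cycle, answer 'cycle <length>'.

Answer: fixed 1010

Derivation:
Step 0: 1000
Step 1: G0=(0+0>=1)=0 G1=G3=0 G2=NOT G1=NOT 0=1 G3=0(const) -> 0010
Step 2: G0=(0+1>=1)=1 G1=G3=0 G2=NOT G1=NOT 0=1 G3=0(const) -> 1010
Step 3: G0=(0+1>=1)=1 G1=G3=0 G2=NOT G1=NOT 0=1 G3=0(const) -> 1010
Fixed point reached at step 2: 1010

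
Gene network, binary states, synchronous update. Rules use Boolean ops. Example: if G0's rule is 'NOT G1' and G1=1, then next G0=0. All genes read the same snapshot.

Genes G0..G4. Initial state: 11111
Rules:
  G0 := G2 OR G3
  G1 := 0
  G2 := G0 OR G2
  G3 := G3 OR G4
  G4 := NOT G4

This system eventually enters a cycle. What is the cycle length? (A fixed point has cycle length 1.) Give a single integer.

Answer: 2

Derivation:
Step 0: 11111
Step 1: G0=G2|G3=1|1=1 G1=0(const) G2=G0|G2=1|1=1 G3=G3|G4=1|1=1 G4=NOT G4=NOT 1=0 -> 10110
Step 2: G0=G2|G3=1|1=1 G1=0(const) G2=G0|G2=1|1=1 G3=G3|G4=1|0=1 G4=NOT G4=NOT 0=1 -> 10111
Step 3: G0=G2|G3=1|1=1 G1=0(const) G2=G0|G2=1|1=1 G3=G3|G4=1|1=1 G4=NOT G4=NOT 1=0 -> 10110
State from step 3 equals state from step 1 -> cycle length 2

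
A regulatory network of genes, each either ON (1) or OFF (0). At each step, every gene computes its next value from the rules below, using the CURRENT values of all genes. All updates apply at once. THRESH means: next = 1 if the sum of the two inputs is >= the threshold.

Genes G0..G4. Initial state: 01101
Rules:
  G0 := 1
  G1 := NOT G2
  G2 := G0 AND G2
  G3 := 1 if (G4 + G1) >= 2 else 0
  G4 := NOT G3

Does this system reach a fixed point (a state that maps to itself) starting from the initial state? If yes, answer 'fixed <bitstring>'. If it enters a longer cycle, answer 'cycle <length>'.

Step 0: 01101
Step 1: G0=1(const) G1=NOT G2=NOT 1=0 G2=G0&G2=0&1=0 G3=(1+1>=2)=1 G4=NOT G3=NOT 0=1 -> 10011
Step 2: G0=1(const) G1=NOT G2=NOT 0=1 G2=G0&G2=1&0=0 G3=(1+0>=2)=0 G4=NOT G3=NOT 1=0 -> 11000
Step 3: G0=1(const) G1=NOT G2=NOT 0=1 G2=G0&G2=1&0=0 G3=(0+1>=2)=0 G4=NOT G3=NOT 0=1 -> 11001
Step 4: G0=1(const) G1=NOT G2=NOT 0=1 G2=G0&G2=1&0=0 G3=(1+1>=2)=1 G4=NOT G3=NOT 0=1 -> 11011
Step 5: G0=1(const) G1=NOT G2=NOT 0=1 G2=G0&G2=1&0=0 G3=(1+1>=2)=1 G4=NOT G3=NOT 1=0 -> 11010
Step 6: G0=1(const) G1=NOT G2=NOT 0=1 G2=G0&G2=1&0=0 G3=(0+1>=2)=0 G4=NOT G3=NOT 1=0 -> 11000
Cycle of length 4 starting at step 2 -> no fixed point

Answer: cycle 4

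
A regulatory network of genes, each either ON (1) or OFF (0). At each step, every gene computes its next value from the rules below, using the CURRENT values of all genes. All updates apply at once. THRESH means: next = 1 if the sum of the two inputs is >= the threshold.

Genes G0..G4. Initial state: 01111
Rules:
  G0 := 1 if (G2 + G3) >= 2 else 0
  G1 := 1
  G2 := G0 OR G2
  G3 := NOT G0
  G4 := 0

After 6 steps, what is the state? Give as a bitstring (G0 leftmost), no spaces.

Step 1: G0=(1+1>=2)=1 G1=1(const) G2=G0|G2=0|1=1 G3=NOT G0=NOT 0=1 G4=0(const) -> 11110
Step 2: G0=(1+1>=2)=1 G1=1(const) G2=G0|G2=1|1=1 G3=NOT G0=NOT 1=0 G4=0(const) -> 11100
Step 3: G0=(1+0>=2)=0 G1=1(const) G2=G0|G2=1|1=1 G3=NOT G0=NOT 1=0 G4=0(const) -> 01100
Step 4: G0=(1+0>=2)=0 G1=1(const) G2=G0|G2=0|1=1 G3=NOT G0=NOT 0=1 G4=0(const) -> 01110
Step 5: G0=(1+1>=2)=1 G1=1(const) G2=G0|G2=0|1=1 G3=NOT G0=NOT 0=1 G4=0(const) -> 11110
Step 6: G0=(1+1>=2)=1 G1=1(const) G2=G0|G2=1|1=1 G3=NOT G0=NOT 1=0 G4=0(const) -> 11100

11100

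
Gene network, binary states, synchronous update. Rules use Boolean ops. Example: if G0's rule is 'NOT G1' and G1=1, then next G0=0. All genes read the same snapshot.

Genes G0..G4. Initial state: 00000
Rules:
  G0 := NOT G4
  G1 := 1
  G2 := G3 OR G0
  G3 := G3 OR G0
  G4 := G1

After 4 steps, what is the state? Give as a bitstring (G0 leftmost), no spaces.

Step 1: G0=NOT G4=NOT 0=1 G1=1(const) G2=G3|G0=0|0=0 G3=G3|G0=0|0=0 G4=G1=0 -> 11000
Step 2: G0=NOT G4=NOT 0=1 G1=1(const) G2=G3|G0=0|1=1 G3=G3|G0=0|1=1 G4=G1=1 -> 11111
Step 3: G0=NOT G4=NOT 1=0 G1=1(const) G2=G3|G0=1|1=1 G3=G3|G0=1|1=1 G4=G1=1 -> 01111
Step 4: G0=NOT G4=NOT 1=0 G1=1(const) G2=G3|G0=1|0=1 G3=G3|G0=1|0=1 G4=G1=1 -> 01111

01111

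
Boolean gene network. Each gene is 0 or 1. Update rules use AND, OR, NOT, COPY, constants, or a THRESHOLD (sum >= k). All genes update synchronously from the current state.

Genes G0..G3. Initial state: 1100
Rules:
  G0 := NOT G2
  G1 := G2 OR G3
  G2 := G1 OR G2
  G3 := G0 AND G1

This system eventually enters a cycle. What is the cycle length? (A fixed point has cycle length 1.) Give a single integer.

Answer: 1

Derivation:
Step 0: 1100
Step 1: G0=NOT G2=NOT 0=1 G1=G2|G3=0|0=0 G2=G1|G2=1|0=1 G3=G0&G1=1&1=1 -> 1011
Step 2: G0=NOT G2=NOT 1=0 G1=G2|G3=1|1=1 G2=G1|G2=0|1=1 G3=G0&G1=1&0=0 -> 0110
Step 3: G0=NOT G2=NOT 1=0 G1=G2|G3=1|0=1 G2=G1|G2=1|1=1 G3=G0&G1=0&1=0 -> 0110
State from step 3 equals state from step 2 -> cycle length 1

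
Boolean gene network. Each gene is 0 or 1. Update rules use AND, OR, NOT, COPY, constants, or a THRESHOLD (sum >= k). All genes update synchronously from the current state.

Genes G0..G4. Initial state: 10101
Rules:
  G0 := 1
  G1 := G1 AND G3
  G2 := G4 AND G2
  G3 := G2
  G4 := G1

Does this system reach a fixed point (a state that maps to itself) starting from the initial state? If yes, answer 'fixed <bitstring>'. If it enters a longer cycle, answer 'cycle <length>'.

Step 0: 10101
Step 1: G0=1(const) G1=G1&G3=0&0=0 G2=G4&G2=1&1=1 G3=G2=1 G4=G1=0 -> 10110
Step 2: G0=1(const) G1=G1&G3=0&1=0 G2=G4&G2=0&1=0 G3=G2=1 G4=G1=0 -> 10010
Step 3: G0=1(const) G1=G1&G3=0&1=0 G2=G4&G2=0&0=0 G3=G2=0 G4=G1=0 -> 10000
Step 4: G0=1(const) G1=G1&G3=0&0=0 G2=G4&G2=0&0=0 G3=G2=0 G4=G1=0 -> 10000
Fixed point reached at step 3: 10000

Answer: fixed 10000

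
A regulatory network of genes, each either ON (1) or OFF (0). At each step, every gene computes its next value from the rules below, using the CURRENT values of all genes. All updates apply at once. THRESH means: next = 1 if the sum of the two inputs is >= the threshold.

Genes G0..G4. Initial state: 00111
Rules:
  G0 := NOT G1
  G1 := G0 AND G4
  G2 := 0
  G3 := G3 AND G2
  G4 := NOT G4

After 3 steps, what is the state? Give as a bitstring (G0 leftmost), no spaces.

Step 1: G0=NOT G1=NOT 0=1 G1=G0&G4=0&1=0 G2=0(const) G3=G3&G2=1&1=1 G4=NOT G4=NOT 1=0 -> 10010
Step 2: G0=NOT G1=NOT 0=1 G1=G0&G4=1&0=0 G2=0(const) G3=G3&G2=1&0=0 G4=NOT G4=NOT 0=1 -> 10001
Step 3: G0=NOT G1=NOT 0=1 G1=G0&G4=1&1=1 G2=0(const) G3=G3&G2=0&0=0 G4=NOT G4=NOT 1=0 -> 11000

11000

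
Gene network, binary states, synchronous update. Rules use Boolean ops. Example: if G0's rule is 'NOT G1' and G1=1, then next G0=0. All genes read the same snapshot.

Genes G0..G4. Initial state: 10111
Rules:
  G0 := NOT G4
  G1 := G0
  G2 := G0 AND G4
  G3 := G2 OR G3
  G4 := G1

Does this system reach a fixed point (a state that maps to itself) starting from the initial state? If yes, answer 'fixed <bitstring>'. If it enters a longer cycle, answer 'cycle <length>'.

Step 0: 10111
Step 1: G0=NOT G4=NOT 1=0 G1=G0=1 G2=G0&G4=1&1=1 G3=G2|G3=1|1=1 G4=G1=0 -> 01110
Step 2: G0=NOT G4=NOT 0=1 G1=G0=0 G2=G0&G4=0&0=0 G3=G2|G3=1|1=1 G4=G1=1 -> 10011
Step 3: G0=NOT G4=NOT 1=0 G1=G0=1 G2=G0&G4=1&1=1 G3=G2|G3=0|1=1 G4=G1=0 -> 01110
Cycle of length 2 starting at step 1 -> no fixed point

Answer: cycle 2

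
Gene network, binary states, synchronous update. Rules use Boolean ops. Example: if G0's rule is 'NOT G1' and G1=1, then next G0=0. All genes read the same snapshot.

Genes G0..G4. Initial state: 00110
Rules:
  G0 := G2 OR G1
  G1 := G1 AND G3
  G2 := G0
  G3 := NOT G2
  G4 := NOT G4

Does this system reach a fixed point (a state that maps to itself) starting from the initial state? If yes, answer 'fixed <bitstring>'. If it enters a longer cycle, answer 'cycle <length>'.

Step 0: 00110
Step 1: G0=G2|G1=1|0=1 G1=G1&G3=0&1=0 G2=G0=0 G3=NOT G2=NOT 1=0 G4=NOT G4=NOT 0=1 -> 10001
Step 2: G0=G2|G1=0|0=0 G1=G1&G3=0&0=0 G2=G0=1 G3=NOT G2=NOT 0=1 G4=NOT G4=NOT 1=0 -> 00110
Cycle of length 2 starting at step 0 -> no fixed point

Answer: cycle 2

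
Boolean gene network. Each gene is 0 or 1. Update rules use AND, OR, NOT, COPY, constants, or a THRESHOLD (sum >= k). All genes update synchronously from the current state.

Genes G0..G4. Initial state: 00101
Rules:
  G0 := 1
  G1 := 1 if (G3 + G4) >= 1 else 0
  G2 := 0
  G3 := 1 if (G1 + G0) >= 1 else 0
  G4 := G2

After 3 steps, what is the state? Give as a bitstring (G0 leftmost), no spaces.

Step 1: G0=1(const) G1=(0+1>=1)=1 G2=0(const) G3=(0+0>=1)=0 G4=G2=1 -> 11001
Step 2: G0=1(const) G1=(0+1>=1)=1 G2=0(const) G3=(1+1>=1)=1 G4=G2=0 -> 11010
Step 3: G0=1(const) G1=(1+0>=1)=1 G2=0(const) G3=(1+1>=1)=1 G4=G2=0 -> 11010

11010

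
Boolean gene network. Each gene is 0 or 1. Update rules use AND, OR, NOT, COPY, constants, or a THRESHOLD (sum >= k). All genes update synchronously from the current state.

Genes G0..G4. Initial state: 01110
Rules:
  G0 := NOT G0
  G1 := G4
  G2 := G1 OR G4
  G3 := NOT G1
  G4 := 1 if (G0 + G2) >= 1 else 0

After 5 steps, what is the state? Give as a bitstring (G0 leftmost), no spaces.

Step 1: G0=NOT G0=NOT 0=1 G1=G4=0 G2=G1|G4=1|0=1 G3=NOT G1=NOT 1=0 G4=(0+1>=1)=1 -> 10101
Step 2: G0=NOT G0=NOT 1=0 G1=G4=1 G2=G1|G4=0|1=1 G3=NOT G1=NOT 0=1 G4=(1+1>=1)=1 -> 01111
Step 3: G0=NOT G0=NOT 0=1 G1=G4=1 G2=G1|G4=1|1=1 G3=NOT G1=NOT 1=0 G4=(0+1>=1)=1 -> 11101
Step 4: G0=NOT G0=NOT 1=0 G1=G4=1 G2=G1|G4=1|1=1 G3=NOT G1=NOT 1=0 G4=(1+1>=1)=1 -> 01101
Step 5: G0=NOT G0=NOT 0=1 G1=G4=1 G2=G1|G4=1|1=1 G3=NOT G1=NOT 1=0 G4=(0+1>=1)=1 -> 11101

11101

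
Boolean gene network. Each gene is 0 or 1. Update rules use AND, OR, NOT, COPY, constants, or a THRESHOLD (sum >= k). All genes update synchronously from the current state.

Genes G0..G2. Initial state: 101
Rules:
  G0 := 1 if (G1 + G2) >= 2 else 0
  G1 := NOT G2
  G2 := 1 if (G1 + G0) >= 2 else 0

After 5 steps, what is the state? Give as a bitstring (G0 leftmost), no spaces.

Step 1: G0=(0+1>=2)=0 G1=NOT G2=NOT 1=0 G2=(0+1>=2)=0 -> 000
Step 2: G0=(0+0>=2)=0 G1=NOT G2=NOT 0=1 G2=(0+0>=2)=0 -> 010
Step 3: G0=(1+0>=2)=0 G1=NOT G2=NOT 0=1 G2=(1+0>=2)=0 -> 010
Step 4: G0=(1+0>=2)=0 G1=NOT G2=NOT 0=1 G2=(1+0>=2)=0 -> 010
Step 5: G0=(1+0>=2)=0 G1=NOT G2=NOT 0=1 G2=(1+0>=2)=0 -> 010

010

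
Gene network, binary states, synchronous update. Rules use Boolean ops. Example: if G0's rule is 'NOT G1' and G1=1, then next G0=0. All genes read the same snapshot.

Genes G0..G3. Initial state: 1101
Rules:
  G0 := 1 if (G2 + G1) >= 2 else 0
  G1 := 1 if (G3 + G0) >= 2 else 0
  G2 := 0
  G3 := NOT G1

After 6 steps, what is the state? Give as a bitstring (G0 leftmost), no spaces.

Step 1: G0=(0+1>=2)=0 G1=(1+1>=2)=1 G2=0(const) G3=NOT G1=NOT 1=0 -> 0100
Step 2: G0=(0+1>=2)=0 G1=(0+0>=2)=0 G2=0(const) G3=NOT G1=NOT 1=0 -> 0000
Step 3: G0=(0+0>=2)=0 G1=(0+0>=2)=0 G2=0(const) G3=NOT G1=NOT 0=1 -> 0001
Step 4: G0=(0+0>=2)=0 G1=(1+0>=2)=0 G2=0(const) G3=NOT G1=NOT 0=1 -> 0001
Step 5: G0=(0+0>=2)=0 G1=(1+0>=2)=0 G2=0(const) G3=NOT G1=NOT 0=1 -> 0001
Step 6: G0=(0+0>=2)=0 G1=(1+0>=2)=0 G2=0(const) G3=NOT G1=NOT 0=1 -> 0001

0001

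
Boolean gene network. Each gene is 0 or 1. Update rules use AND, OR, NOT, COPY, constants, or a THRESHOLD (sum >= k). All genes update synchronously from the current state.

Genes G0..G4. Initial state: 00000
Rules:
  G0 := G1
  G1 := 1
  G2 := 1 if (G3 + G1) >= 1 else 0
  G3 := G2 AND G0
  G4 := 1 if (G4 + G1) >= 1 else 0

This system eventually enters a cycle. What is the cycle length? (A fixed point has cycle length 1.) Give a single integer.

Answer: 1

Derivation:
Step 0: 00000
Step 1: G0=G1=0 G1=1(const) G2=(0+0>=1)=0 G3=G2&G0=0&0=0 G4=(0+0>=1)=0 -> 01000
Step 2: G0=G1=1 G1=1(const) G2=(0+1>=1)=1 G3=G2&G0=0&0=0 G4=(0+1>=1)=1 -> 11101
Step 3: G0=G1=1 G1=1(const) G2=(0+1>=1)=1 G3=G2&G0=1&1=1 G4=(1+1>=1)=1 -> 11111
Step 4: G0=G1=1 G1=1(const) G2=(1+1>=1)=1 G3=G2&G0=1&1=1 G4=(1+1>=1)=1 -> 11111
State from step 4 equals state from step 3 -> cycle length 1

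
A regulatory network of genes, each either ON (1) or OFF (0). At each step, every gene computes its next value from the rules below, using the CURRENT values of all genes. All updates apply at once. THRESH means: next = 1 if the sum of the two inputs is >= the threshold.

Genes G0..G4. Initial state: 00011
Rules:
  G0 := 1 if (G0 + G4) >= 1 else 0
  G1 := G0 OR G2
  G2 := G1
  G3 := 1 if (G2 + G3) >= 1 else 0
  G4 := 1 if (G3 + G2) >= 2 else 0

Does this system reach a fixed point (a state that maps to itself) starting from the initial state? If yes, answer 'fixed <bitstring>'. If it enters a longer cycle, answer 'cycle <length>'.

Answer: fixed 11111

Derivation:
Step 0: 00011
Step 1: G0=(0+1>=1)=1 G1=G0|G2=0|0=0 G2=G1=0 G3=(0+1>=1)=1 G4=(1+0>=2)=0 -> 10010
Step 2: G0=(1+0>=1)=1 G1=G0|G2=1|0=1 G2=G1=0 G3=(0+1>=1)=1 G4=(1+0>=2)=0 -> 11010
Step 3: G0=(1+0>=1)=1 G1=G0|G2=1|0=1 G2=G1=1 G3=(0+1>=1)=1 G4=(1+0>=2)=0 -> 11110
Step 4: G0=(1+0>=1)=1 G1=G0|G2=1|1=1 G2=G1=1 G3=(1+1>=1)=1 G4=(1+1>=2)=1 -> 11111
Step 5: G0=(1+1>=1)=1 G1=G0|G2=1|1=1 G2=G1=1 G3=(1+1>=1)=1 G4=(1+1>=2)=1 -> 11111
Fixed point reached at step 4: 11111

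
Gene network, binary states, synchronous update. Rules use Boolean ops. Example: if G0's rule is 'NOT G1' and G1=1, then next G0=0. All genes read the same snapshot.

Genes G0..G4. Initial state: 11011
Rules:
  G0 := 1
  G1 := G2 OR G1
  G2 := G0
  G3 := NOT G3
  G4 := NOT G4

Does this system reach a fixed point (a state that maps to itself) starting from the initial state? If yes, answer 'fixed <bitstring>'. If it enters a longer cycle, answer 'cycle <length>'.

Step 0: 11011
Step 1: G0=1(const) G1=G2|G1=0|1=1 G2=G0=1 G3=NOT G3=NOT 1=0 G4=NOT G4=NOT 1=0 -> 11100
Step 2: G0=1(const) G1=G2|G1=1|1=1 G2=G0=1 G3=NOT G3=NOT 0=1 G4=NOT G4=NOT 0=1 -> 11111
Step 3: G0=1(const) G1=G2|G1=1|1=1 G2=G0=1 G3=NOT G3=NOT 1=0 G4=NOT G4=NOT 1=0 -> 11100
Cycle of length 2 starting at step 1 -> no fixed point

Answer: cycle 2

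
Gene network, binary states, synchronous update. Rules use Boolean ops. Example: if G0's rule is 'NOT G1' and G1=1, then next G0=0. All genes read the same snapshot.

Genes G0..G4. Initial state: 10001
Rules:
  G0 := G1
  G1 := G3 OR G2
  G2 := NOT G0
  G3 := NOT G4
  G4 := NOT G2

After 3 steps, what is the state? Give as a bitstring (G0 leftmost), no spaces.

Step 1: G0=G1=0 G1=G3|G2=0|0=0 G2=NOT G0=NOT 1=0 G3=NOT G4=NOT 1=0 G4=NOT G2=NOT 0=1 -> 00001
Step 2: G0=G1=0 G1=G3|G2=0|0=0 G2=NOT G0=NOT 0=1 G3=NOT G4=NOT 1=0 G4=NOT G2=NOT 0=1 -> 00101
Step 3: G0=G1=0 G1=G3|G2=0|1=1 G2=NOT G0=NOT 0=1 G3=NOT G4=NOT 1=0 G4=NOT G2=NOT 1=0 -> 01100

01100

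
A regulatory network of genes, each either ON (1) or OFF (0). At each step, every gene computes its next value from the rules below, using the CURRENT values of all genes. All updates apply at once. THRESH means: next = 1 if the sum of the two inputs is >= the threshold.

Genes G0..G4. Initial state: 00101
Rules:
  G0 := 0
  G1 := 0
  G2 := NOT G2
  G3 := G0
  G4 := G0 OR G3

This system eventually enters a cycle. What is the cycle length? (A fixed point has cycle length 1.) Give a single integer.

Step 0: 00101
Step 1: G0=0(const) G1=0(const) G2=NOT G2=NOT 1=0 G3=G0=0 G4=G0|G3=0|0=0 -> 00000
Step 2: G0=0(const) G1=0(const) G2=NOT G2=NOT 0=1 G3=G0=0 G4=G0|G3=0|0=0 -> 00100
Step 3: G0=0(const) G1=0(const) G2=NOT G2=NOT 1=0 G3=G0=0 G4=G0|G3=0|0=0 -> 00000
State from step 3 equals state from step 1 -> cycle length 2

Answer: 2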